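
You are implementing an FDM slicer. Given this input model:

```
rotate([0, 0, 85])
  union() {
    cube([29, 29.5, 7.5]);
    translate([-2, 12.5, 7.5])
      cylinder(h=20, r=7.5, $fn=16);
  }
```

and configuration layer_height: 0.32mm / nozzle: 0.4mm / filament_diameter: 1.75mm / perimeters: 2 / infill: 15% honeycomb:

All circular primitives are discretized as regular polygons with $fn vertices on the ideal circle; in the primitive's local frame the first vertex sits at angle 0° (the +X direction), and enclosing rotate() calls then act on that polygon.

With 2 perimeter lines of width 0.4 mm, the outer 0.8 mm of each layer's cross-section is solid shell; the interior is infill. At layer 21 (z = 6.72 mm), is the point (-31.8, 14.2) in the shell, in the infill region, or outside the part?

At z = 6.72 mm: the cube is present — its section is the full 29×29.5 rectangle; the cylinder at (-2, 12.5) is absent (z outside [7.5, 27.5]); Combining (union): only the 29×29.5 cube is present, so the union is just that shape — 1 connected region; (whole slice rotated 85° about Z — lengths, areas and connectivity unchanged). Overall, the cross-section is a single solid region. Undo the 85° rotation: the query point maps to (11.374, 32.917) in the un-rotated model frame. The nearest boundary edge runs (29.00, 29.50)→(0.00, 29.50); distance from the point to it = 3.42 mm. The point is not inside any of the regions above, so it lies outside the cross-section (3.42 mm from the nearest boundary).

outside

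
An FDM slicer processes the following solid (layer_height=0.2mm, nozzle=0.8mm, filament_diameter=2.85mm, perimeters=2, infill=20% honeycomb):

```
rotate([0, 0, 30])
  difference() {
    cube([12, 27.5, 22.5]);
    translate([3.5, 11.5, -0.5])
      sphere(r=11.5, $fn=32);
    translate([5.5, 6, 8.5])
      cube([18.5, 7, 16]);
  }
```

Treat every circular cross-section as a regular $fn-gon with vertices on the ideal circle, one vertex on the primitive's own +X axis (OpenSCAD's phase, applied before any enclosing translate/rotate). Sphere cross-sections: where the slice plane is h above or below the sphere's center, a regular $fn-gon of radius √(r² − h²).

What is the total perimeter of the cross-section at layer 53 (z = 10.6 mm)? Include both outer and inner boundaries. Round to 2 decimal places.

At z = 10.6 mm: the cube (footprint 12×27.5) is included at this height (perimeter 79.00 mm); the r=11.5 sphere at (3.5, 11.5) slices to a regular 32-gon of circumradius 3.007 (√(r²−h²) with h=11.1 from center) (perimeter = 2·32·3.007·sin(180°/32) = 18.86 mm); the cube at (5.5, 6) (footprint 18.5×7) is included at this height (perimeter 51.00 mm); Subtracting the remaining from the first: starting from the 12×27.5 cube, the r=11.5 sphere at (3.5, 11.5) lies wholly inside it (removes its full 28.22 mm² and its 18.86 mm outline becomes a hole wall); the 18.5×7 cube at (5.5, 6) partially overlaps it — only the 42.66 mm² overlap (of its 129.50 mm²) is removed, clipping the outline — boundary = 102.44 mm; (rotated 30° about Z; rotation is an isometry so areas/perimeters/island counts are preserved). Overall, the cross-section is a single solid region. Total boundary length (outer) = 102.44 mm.

102.44 mm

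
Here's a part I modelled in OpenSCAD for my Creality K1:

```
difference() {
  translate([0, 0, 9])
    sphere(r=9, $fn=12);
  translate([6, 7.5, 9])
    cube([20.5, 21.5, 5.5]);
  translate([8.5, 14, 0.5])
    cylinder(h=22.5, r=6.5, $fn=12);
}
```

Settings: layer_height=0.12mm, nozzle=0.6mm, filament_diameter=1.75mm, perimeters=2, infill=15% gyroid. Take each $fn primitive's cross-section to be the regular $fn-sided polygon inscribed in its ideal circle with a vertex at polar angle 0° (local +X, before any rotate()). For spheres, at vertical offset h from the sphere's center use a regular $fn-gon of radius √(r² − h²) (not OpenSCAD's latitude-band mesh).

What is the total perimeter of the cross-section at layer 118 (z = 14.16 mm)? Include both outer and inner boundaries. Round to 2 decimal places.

At z = 14.16 mm: the sphere: section is a regular 12-gon, circumradius = √(r²−h²) = √(9²−5.16²) = 7.374 (perimeter = 2·12·7.374·sin(180°/12) = 45.80 mm); the 20.5×21.5 cube at (6, 7.5) contributes its full rectangle (perimeter 84.00 mm); the r=6.5 cylinder at (8.5, 14) contributes a regular 12-gon of circumradius 6.5 (perimeter = 2·12·6.500·sin(180°/12) = 40.38 mm); Taking the first minus the rest: starting from the r=9 sphere, the 20.5×21.5 cube at (6, 7.5) misses the remaining region (no effect); the r=6.5 cylinder at (8.5, 14) misses the remaining region (no effect) — boundary = 45.80 mm. Overall, the cross-section is a single solid region. Total boundary length (outer) = 45.80 mm.

45.80 mm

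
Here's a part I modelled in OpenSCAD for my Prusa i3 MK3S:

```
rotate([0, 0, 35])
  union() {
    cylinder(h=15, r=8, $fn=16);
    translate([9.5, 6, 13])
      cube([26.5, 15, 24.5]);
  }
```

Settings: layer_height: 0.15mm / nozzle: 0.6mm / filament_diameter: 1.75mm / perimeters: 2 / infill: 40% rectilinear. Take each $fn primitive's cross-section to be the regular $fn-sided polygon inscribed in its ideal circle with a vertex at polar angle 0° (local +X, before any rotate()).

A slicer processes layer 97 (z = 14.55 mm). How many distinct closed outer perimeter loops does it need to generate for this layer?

At z = 14.55 mm: the r=8 cylinder contributes a regular 16-gon of circumradius 8; the 26.5×15 cube at (9.5, 6) contributes its full rectangle; Merging all regions: the 2 present regions are separate (no shared area or edge), so areas and boundary lengths simply add and each stays a separate island — 2 connected regions; (rotated 35° about Z; rotation is an isometry so areas/perimeters/island counts are preserved). The result has 2 disconnected regions.

2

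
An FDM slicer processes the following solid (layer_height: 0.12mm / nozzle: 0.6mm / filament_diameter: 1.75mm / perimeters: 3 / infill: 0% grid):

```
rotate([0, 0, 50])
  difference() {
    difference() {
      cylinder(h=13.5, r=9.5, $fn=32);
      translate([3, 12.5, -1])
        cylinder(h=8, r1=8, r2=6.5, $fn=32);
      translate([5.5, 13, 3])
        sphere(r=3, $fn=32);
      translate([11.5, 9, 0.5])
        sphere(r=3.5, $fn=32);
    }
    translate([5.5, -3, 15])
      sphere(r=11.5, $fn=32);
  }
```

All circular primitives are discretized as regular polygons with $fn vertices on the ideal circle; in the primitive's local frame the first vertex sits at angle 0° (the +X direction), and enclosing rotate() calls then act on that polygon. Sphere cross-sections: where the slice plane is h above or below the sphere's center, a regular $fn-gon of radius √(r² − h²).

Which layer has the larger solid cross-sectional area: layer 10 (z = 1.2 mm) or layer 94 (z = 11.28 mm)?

layer 10 (z = 1.2 mm)

Layer 10 (z = 1.2): the r=9.5 cylinder contributes a regular 32-gon of circumradius 9.5 (area = (32/2)·9.500²·sin(360°/32) = 281.71 mm²); the cone at (3, 12.5): at t=0.275 of its height the radius interpolates to r₁+(r₂−r₁)t = 7.588, giving a regular 32-gon of that circumradius (area = (32/2)·7.588²·sin(360°/32) = 179.70 mm²); the sphere at (5.5, 13): section is a regular 32-gon, circumradius = √(r²−h²) = √(3²−1.8²) = 2.400 (area = (32/2)·2.400²·sin(360°/32) = 17.98 mm²); the r=3.5 sphere at (11.5, 9) slices to a regular 32-gon of circumradius 3.429 (√(r²−h²) with h=0.7 from center) (area = (32/2)·3.429²·sin(360°/32) = 36.71 mm²); Subtracting the remaining from the first: starting from the r=9.5 cylinder (281.71 mm²), the cone at (3, 12.5) partially overlaps it — only the 31.70 mm² overlap (of its 179.70 mm²) is removed, clipping the outline; the r=3 sphere at (5.5, 13) misses the remaining region (no effect); the r=3.5 sphere at (11.5, 9) misses the remaining region (no effect) — area = 250.01 mm²; the sphere at (5.5, -3) is absent (|z−center|=13.800 > r=11.5); After the difference (first − rest): none of the subtracted shapes is present at this height, so the result so far is unchanged — area = 250.01 mm²; (rotated 50° about Z; rotation is an isometry so areas/perimeters/island counts are preserved). So its area = 250.01 mm². Layer 94 (z = 11.28): the cylinder: section is a regular 32-gon, circumradius r=9.5 (area = (32/2)·9.500²·sin(360°/32) = 281.71 mm²); the cone at (3, 12.5) is absent (z outside [-1, 7]); the sphere at (5.5, 13) is not intersected at this z (|z−center|=8.280 > r=3); the sphere at (11.5, 9) is absent (|z−center|=10.780 > r=3.5); After the difference (first − rest): none of the subtracted shapes is present at this height, so the r=9.5 cylinder is unchanged — area = 281.71 mm²; the sphere at (5.5, -3): section is a regular 32-gon, circumradius = √(r²−h²) = √(11.5²−3.72²) = 10.882 (area = (32/2)·10.882²·sin(360°/32) = 369.62 mm²); Subtracting the remaining from the first: starting from the result so far (281.71 mm²), the r=11.5 sphere at (5.5, -3) partially overlaps it — only the 197.18 mm² overlap (of its 369.62 mm²) is removed, clipping the outline — area = 84.53 mm²; (rotated 50° about Z; rotation is an isometry so areas/perimeters/island counts are preserved). So its area = 84.53 mm². Layer 10 is larger (250.01 vs 84.53 mm²).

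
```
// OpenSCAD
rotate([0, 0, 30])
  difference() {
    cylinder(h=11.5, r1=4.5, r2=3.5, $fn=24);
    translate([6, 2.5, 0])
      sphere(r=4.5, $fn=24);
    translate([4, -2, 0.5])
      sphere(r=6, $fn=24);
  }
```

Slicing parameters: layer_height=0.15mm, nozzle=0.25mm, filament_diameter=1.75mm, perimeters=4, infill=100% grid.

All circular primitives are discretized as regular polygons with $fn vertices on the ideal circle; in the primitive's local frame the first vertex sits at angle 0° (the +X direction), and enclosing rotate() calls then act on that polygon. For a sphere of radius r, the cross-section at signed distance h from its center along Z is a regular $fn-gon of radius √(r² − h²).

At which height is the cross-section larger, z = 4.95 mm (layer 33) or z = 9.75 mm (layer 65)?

layer 65 (z = 9.75 mm)

Layer 33 (z = 4.95): the cone: at t=0.430 of its height the radius interpolates to r₁+(r₂−r₁)t = 4.070, giving a regular 24-gon of that circumradius (area = (24/2)·4.070²·sin(360°/24) = 51.44 mm²); the sphere at (6, 2.5) is not intersected at this z (|z−center|=4.950 > r=4.5); the r=6 sphere at (4, -2) slices to a regular 24-gon of circumradius 4.025 (√(r²−h²) with h=4.45 from center) (area = (24/2)·4.025²·sin(360°/24) = 50.31 mm²); Taking the first minus the rest: starting from the cone (51.44 mm²), the r=6 sphere at (4, -2) partially overlaps it — only the 16.83 mm² overlap (of its 50.31 mm²) is removed, clipping the outline — area = 34.61 mm²; (rotated 30° about Z; rotation is an isometry so areas/perimeters/island counts are preserved). So its area = 34.61 mm². Layer 65 (z = 9.75): the cone: at t=0.848 of its height the radius interpolates to r₁+(r₂−r₁)t = 3.652, giving a regular 24-gon of that circumradius (area = (24/2)·3.652²·sin(360°/24) = 41.43 mm²); the sphere at (6, 2.5) is absent (|z−center|=9.750 > r=4.5); the sphere at (4, -2) is not intersected at this z (|z−center|=9.250 > r=6); Taking the first minus the rest: none of the subtracted shapes is present at this height, so the cone is unchanged — area = 41.43 mm²; (rotated 30° about Z; rotation is an isometry so areas/perimeters/island counts are preserved). So its area = 41.43 mm². Layer 65 is larger (41.43 vs 34.61 mm²).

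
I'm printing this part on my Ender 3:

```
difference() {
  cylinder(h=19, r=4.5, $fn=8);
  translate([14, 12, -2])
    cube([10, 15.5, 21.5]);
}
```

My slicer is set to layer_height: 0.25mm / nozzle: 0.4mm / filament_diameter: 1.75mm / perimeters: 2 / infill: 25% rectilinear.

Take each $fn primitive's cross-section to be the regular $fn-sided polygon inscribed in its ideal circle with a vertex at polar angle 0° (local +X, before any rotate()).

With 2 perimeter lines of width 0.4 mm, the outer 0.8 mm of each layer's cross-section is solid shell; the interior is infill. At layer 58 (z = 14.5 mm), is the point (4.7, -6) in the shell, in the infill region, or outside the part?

At z = 14.5 mm: the r=4.5 cylinder gives a regular 8-gon of circumradius 4.5 (constant along its height); the cube at (14, 12) is present — its section is the full 10×15.5 rectangle; Taking the first minus the rest: starting from the r=4.5 cylinder, the 10×15.5 cube at (14, 12) misses the remaining region (no effect) — 1 connected region. Overall, the cross-section is a single solid region. The nearest boundary edge runs (3.18, -3.18)→(-0.00, -4.50); distance from the point to it = 3.20 mm. The point is not inside any of the regions above, so it lies outside the cross-section (3.20 mm from the nearest boundary).

outside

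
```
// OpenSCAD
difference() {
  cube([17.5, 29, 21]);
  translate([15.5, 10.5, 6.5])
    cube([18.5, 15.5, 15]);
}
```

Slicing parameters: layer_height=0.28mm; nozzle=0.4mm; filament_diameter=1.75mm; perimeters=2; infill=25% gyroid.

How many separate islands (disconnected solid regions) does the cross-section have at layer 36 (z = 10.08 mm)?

1

At z = 10.08 mm: the 17.5×29 cube contributes its full rectangle; the cube at (15.5, 10.5) is present — its section is the full 18.5×15.5 rectangle; After the difference (first − rest): starting from the 17.5×29 cube, the 18.5×15.5 cube at (15.5, 10.5) partially overlaps it — only the 31.00 mm² overlap (of its 286.75 mm²) is removed, clipping the outline — 1 connected region. Overall, the cross-section is a single solid region. Island count = 1.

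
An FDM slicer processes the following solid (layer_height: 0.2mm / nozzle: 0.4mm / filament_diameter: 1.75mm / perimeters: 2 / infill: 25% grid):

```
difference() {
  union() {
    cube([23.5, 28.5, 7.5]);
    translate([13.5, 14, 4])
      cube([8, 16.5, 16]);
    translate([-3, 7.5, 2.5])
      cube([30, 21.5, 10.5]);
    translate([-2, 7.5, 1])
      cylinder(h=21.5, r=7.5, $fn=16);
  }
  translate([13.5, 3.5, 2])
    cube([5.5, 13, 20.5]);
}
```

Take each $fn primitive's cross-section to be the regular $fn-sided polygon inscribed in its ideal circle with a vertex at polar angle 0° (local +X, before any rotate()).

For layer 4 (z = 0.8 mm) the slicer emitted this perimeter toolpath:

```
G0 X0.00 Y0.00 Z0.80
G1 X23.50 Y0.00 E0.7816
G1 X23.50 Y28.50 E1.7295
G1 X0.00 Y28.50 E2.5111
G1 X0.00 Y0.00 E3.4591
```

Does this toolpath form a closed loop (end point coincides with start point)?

Start point (G0): (0.00, 0.00). End point (last G1): the path returns to the start — closed.

yes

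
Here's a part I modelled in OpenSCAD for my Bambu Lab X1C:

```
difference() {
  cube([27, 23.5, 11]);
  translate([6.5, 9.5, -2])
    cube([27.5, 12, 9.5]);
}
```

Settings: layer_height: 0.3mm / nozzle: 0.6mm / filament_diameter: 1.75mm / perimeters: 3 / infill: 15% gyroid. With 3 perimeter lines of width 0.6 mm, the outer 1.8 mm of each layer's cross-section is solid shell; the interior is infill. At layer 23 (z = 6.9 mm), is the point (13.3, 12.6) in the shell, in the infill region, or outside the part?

At z = 6.9 mm: the cube is present — its section is the full 27×23.5 rectangle; the 27.5×12 cube at (6.5, 9.5) contributes its full rectangle; Subtracting the remaining from the first: starting from the 27×23.5 cube, the 27.5×12 cube at (6.5, 9.5) partially overlaps it — only the 246.00 mm² overlap (of its 330.00 mm²) is removed, clipping the outline — 1 connected region. Overall, the cross-section is a single solid region. The nearest boundary edge runs (6.50, 9.50)→(27.00, 9.50); distance from the point to it = 3.10 mm. The point is not inside any of the regions above, so it lies outside the cross-section (3.10 mm from the nearest boundary).

outside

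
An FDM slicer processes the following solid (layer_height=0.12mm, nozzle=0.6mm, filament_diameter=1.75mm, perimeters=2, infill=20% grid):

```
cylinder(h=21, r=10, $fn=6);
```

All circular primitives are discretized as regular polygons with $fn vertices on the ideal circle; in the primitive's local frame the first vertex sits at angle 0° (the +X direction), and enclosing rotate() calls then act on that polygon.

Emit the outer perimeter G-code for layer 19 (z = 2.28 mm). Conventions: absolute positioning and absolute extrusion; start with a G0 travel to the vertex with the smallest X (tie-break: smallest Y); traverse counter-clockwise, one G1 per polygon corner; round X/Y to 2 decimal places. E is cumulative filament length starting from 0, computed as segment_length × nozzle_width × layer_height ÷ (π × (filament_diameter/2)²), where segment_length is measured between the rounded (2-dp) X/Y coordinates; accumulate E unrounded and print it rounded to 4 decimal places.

G0 X-10.00 Y0.00 Z2.28
G1 X-5.00 Y-8.66 E0.2993
G1 X5.00 Y-8.66 E0.5987
G1 X10.00 Y0.00 E0.8980
G1 X5.00 Y8.66 E1.1973
G1 X-5.00 Y8.66 E1.4967
G1 X-10.00 Y0.00 E1.7960

At z = 2.28 mm: the cylinder: section is a regular 6-gon, circumradius r=10. The outline is a single polygon with 6 vertices. Extrusion per mm of travel: 0.6 × 0.12 / (π × 0.875²) = 0.029934. Accumulating E over each segment gives final E = 1.7960.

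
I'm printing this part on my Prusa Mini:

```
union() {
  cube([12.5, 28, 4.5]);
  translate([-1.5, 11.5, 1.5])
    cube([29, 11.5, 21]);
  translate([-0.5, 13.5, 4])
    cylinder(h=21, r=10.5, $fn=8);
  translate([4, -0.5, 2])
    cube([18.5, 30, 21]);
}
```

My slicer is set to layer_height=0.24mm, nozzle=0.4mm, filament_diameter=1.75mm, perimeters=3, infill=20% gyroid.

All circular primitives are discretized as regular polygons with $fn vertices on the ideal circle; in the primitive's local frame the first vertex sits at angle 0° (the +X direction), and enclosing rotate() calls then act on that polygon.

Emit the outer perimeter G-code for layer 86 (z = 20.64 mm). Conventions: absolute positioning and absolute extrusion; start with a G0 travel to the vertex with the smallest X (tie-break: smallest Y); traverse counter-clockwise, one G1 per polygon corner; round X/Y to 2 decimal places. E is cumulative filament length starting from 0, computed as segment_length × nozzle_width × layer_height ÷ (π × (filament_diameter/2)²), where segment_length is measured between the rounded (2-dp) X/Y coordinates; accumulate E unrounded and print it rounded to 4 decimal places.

At z = 20.64 mm: the cube is absent (z outside [0, 4.5]); the 29×11.5 cube at (-1.5, 11.5) contributes its full rectangle; the r=10.5 cylinder at (-0.5, 13.5) contributes a regular 8-gon of circumradius 10.5; the cube at (4, -0.5) (footprint 18.5×30) is included at this height; Taking the union: the regions partially overlap (shared area 344.90 mm²), so overlapping operands fuse into one piece — 1 connected region. The outline is a single polygon with 16 vertices. Extrusion per mm of travel: 0.4 × 0.24 / (π × 0.875²) = 0.039912. Accumulating E over each segment gives final E = 5.2111.

G0 X-11.00 Y13.50 Z20.64
G1 X-7.92 Y6.08 E0.3206
G1 X-0.50 Y3.00 E0.6413
G1 X4.00 Y4.86 E0.8356
G1 X4.00 Y-0.50 E1.0496
G1 X22.50 Y-0.50 E1.7879
G1 X22.50 Y11.50 E2.2669
G1 X27.50 Y11.50 E2.4665
G1 X27.50 Y23.00 E2.9254
G1 X22.50 Y23.00 E3.1250
G1 X22.50 Y29.50 E3.3844
G1 X4.00 Y29.50 E4.1228
G1 X4.00 Y23.00 E4.3822
G1 X1.91 Y23.00 E4.4657
G1 X-0.50 Y24.00 E4.5698
G1 X-7.92 Y20.92 E4.8904
G1 X-11.00 Y13.50 E5.2111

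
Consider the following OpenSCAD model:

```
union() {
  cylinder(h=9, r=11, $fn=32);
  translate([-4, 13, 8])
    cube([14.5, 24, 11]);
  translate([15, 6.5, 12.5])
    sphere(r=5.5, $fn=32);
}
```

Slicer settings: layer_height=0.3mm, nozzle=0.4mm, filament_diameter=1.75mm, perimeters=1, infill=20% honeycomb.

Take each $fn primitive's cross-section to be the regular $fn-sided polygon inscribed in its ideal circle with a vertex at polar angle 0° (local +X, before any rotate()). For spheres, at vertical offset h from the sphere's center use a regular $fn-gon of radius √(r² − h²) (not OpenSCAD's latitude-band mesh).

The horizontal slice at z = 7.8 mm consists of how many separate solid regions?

2

At z = 7.8 mm: the r=11 cylinder gives a regular 32-gon of circumradius 11 (constant along its height); the cube at (-4, 13) does not reach this height (z outside [8, 19]); the r=5.5 sphere at (15, 6.5) slices to a regular 32-gon of circumradius 2.857 (√(r²−h²) with h=4.7 from center); Combining (union): the 2 present regions are separate (no shared area or edge), so areas and boundary lengths simply add and each stays a separate island — 2 connected regions. The result has 2 disconnected regions.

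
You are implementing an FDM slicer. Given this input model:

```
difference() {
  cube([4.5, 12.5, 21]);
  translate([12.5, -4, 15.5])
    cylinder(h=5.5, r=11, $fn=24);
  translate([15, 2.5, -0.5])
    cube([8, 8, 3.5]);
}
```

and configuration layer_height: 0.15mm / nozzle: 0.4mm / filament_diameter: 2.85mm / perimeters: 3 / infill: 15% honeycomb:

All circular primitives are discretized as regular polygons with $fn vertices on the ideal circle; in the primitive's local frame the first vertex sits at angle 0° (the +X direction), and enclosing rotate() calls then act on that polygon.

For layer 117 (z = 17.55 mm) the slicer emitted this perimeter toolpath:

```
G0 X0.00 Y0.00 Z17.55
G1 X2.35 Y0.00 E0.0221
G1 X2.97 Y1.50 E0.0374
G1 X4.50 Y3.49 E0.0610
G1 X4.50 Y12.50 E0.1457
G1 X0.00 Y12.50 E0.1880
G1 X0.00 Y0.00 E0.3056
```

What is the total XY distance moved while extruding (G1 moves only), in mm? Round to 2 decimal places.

Sum the Euclidean lengths of each G1 segment: total = 32.49 mm.

32.49 mm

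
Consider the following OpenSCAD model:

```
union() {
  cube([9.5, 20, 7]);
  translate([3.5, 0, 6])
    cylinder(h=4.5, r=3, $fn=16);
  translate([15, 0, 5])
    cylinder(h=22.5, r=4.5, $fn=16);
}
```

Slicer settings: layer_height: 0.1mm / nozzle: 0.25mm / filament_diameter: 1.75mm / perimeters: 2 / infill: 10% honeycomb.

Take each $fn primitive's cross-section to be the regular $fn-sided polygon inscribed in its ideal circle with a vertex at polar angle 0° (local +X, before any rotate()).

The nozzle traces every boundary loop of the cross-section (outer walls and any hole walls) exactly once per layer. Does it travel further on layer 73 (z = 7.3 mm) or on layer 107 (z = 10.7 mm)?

Layer 73 (z = 7.3): the cube is not intersected at this z (z outside [0, 7]); the r=3 cylinder at (3.5, 0) gives a regular 16-gon of circumradius 3 (constant along its height) (perimeter = 2·16·3.000·sin(180°/16) = 18.73 mm); the cylinder at (15, 0): section is a regular 16-gon, circumradius r=4.5 (perimeter = 2·16·4.500·sin(180°/16) = 28.09 mm); Combining (union): the 2 present regions are separate (no shared area or edge), so areas and boundary lengths simply add and each stays a separate island — boundary = 46.82 mm. So its perimeter = 46.82 mm. Layer 107 (z = 10.7): the cube does not reach this height (z outside [0, 7]); the cylinder at (3.5, 0) is not intersected at this z (z outside [6, 10.5]); the r=4.5 cylinder at (15, 0) gives a regular 16-gon of circumradius 4.5 (constant along its height) (perimeter = 2·16·4.500·sin(180°/16) = 28.09 mm); Taking the union: only the r=4.5 cylinder at (15, 0) is present, so the union is just that shape — boundary = 28.09 mm. So its perimeter = 28.09 mm. Layer 73 is larger (46.82 vs 28.09 mm).

layer 73 (z = 7.3 mm)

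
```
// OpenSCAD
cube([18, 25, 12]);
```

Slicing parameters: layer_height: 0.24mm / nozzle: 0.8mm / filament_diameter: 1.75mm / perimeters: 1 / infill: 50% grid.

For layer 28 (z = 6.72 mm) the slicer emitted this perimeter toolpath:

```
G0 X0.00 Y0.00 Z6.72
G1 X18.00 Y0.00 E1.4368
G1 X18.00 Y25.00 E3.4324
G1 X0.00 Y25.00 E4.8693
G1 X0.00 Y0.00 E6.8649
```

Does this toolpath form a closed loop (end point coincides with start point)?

yes

Start point (G0): (0.00, 0.00). End point (last G1): the path returns to the start — closed.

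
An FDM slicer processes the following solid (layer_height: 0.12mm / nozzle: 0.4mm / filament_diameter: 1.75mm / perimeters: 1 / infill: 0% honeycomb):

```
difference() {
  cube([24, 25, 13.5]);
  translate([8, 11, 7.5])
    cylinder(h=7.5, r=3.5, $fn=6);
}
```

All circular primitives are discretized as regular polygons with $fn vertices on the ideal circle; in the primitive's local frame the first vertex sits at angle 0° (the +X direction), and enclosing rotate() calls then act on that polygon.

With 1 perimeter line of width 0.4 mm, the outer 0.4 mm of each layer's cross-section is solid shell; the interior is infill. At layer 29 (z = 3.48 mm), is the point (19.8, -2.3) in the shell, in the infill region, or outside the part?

At z = 3.48 mm: the 24×25 cube contributes its full rectangle; the cylinder at (8, 11) is absent (z outside [7.5, 15]); Subtracting the remaining from the first: none of the subtracted shapes is present at this height, so the 24×25 cube is unchanged — 1 connected region. Overall, the cross-section is a single solid region. The nearest boundary edge runs (0.00, 0.00)→(24.00, 0.00); distance from the point to it = 2.30 mm. The point is not inside any of the regions above, so it lies outside the cross-section (2.30 mm from the nearest boundary).

outside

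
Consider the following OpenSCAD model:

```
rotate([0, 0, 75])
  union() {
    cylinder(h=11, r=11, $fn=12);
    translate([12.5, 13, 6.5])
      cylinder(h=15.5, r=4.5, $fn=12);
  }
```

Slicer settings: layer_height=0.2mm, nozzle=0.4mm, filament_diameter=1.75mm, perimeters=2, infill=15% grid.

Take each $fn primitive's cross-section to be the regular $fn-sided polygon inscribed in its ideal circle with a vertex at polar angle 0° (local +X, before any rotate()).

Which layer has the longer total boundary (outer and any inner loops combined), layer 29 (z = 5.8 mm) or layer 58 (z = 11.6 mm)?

layer 29 (z = 5.8 mm)

Layer 29 (z = 5.8): the r=11 cylinder contributes a regular 12-gon of circumradius 11 (perimeter = 2·12·11.000·sin(180°/12) = 68.33 mm); the cylinder at (12.5, 13) does not reach this height (z outside [6.5, 22]); Combining (union): only the r=11 cylinder is present, so the union is just that shape — boundary = 68.33 mm; (rotated 75° about Z; rotation is an isometry so areas/perimeters/island counts are preserved). So its perimeter = 68.33 mm. Layer 58 (z = 11.6): the cylinder does not reach this height (z outside [0, 11]); the r=4.5 cylinder at (12.5, 13) gives a regular 12-gon of circumradius 4.5 (constant along its height) (perimeter = 2·12·4.500·sin(180°/12) = 27.95 mm); Taking the union: only the r=4.5 cylinder at (12.5, 13) is present, so the union is just that shape — boundary = 27.95 mm; (whole slice rotated 75° about Z — lengths, areas and connectivity unchanged). So its perimeter = 27.95 mm. Layer 29 is larger (68.33 vs 27.95 mm).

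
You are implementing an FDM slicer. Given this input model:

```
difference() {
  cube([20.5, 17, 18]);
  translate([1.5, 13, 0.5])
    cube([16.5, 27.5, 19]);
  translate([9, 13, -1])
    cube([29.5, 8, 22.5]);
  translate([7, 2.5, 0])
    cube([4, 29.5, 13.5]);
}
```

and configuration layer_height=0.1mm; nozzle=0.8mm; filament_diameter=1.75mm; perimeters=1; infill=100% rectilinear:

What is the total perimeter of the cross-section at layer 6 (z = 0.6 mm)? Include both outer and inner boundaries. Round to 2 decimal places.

At z = 0.6 mm: the cube is present — its section is the full 20.5×17 rectangle (perimeter 75.00 mm); the 16.5×27.5 cube at (1.5, 13) contributes its full rectangle (perimeter 88.00 mm); the 29.5×8 cube at (9, 13) contributes its full rectangle (perimeter 75.00 mm); the cube at (7, 2.5) (footprint 4×29.5) is included at this height (perimeter 67.00 mm); After the difference (first − rest): starting from the 20.5×17 cube, the 16.5×27.5 cube at (1.5, 13) partially overlaps it — only the 66.00 mm² overlap (of its 453.75 mm²) is removed, clipping the outline; the 29.5×8 cube at (9, 13) partially overlaps it — only the 10.00 mm² overlap (of its 236.00 mm²) is removed, clipping the outline; the 4×29.5 cube at (7, 2.5) partially overlaps it — only the 42.00 mm² overlap (of its 118.00 mm²) is removed, clipping the outline — boundary = 96.00 mm. Overall, the cross-section is a single solid region. Total boundary length (outer) = 96.00 mm.

96.00 mm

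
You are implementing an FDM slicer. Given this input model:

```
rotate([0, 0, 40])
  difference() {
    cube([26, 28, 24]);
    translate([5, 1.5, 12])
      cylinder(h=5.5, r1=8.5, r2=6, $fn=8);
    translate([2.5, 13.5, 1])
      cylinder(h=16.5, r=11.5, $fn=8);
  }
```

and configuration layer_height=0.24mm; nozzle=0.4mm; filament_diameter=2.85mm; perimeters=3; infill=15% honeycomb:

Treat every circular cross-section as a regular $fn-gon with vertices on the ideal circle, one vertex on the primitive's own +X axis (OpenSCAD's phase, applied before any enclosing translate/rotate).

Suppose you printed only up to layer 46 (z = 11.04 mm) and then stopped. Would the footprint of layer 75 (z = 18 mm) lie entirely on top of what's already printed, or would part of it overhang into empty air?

part overhangs

Compare the two slices. At z = 11.04: the cube is present — its section is the full 26×28 rectangle (area 728.00 mm²); the cone at (5, 1.5) does not reach this height (z outside [12, 17.5]); the r=11.5 cylinder at (2.5, 13.5) contributes a regular 8-gon of circumradius 11.5 (area = (8/2)·11.500²·sin(360°/8) = 374.06 mm²); Subtracting the remaining from the first: starting from the 26×28 cube (728.00 mm²), the r=11.5 cylinder at (2.5, 13.5) partially overlaps it — only the 241.94 mm² overlap (of its 374.06 mm²) is removed, clipping the outline — area = 486.06 mm²; (rotated 40° about Z; rotation is an isometry so areas/perimeters/island counts are preserved). At z = 18: the cube (footprint 26×28) is included at this height (area 728.00 mm²); the cone at (5, 1.5) does not reach this height (z outside [12, 17.5]); the cylinder at (2.5, 13.5) is not intersected at this z (z outside [1, 17.5]); Subtracting the remaining from the first: none of the subtracted shapes is present at this height, so the 26×28 cube is unchanged — area = 728.00 mm²; (rotated 40° about Z; rotation is an isometry so areas/perimeters/island counts are preserved). Checking containment: at z = 18 the cross-section extends beyond the z = 11.04 cross-section by about 241.94 mm².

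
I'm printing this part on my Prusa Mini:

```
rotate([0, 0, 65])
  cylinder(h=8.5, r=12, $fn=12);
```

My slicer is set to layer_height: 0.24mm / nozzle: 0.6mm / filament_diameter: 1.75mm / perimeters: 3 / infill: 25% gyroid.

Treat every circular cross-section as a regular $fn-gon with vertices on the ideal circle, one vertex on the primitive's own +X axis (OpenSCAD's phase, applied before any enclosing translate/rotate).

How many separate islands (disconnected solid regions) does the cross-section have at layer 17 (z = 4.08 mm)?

At z = 4.08 mm: the r=12 cylinder gives a regular 12-gon of circumradius 12 (constant along its height); (whole slice rotated 65° about Z — lengths, areas and connectivity unchanged). Overall, the cross-section is a single solid region. Island count = 1.

1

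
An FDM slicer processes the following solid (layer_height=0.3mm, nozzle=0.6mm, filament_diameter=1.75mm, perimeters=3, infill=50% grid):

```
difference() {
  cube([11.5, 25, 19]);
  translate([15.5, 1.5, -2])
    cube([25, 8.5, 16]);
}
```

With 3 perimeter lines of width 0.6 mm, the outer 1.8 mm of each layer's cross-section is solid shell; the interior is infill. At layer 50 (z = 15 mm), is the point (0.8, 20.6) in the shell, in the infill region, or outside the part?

At z = 15 mm: the cube (footprint 11.5×25) is included at this height; the cube at (15.5, 1.5) is not intersected at this z (z outside [-2, 14]); Subtracting the remaining from the first: none of the subtracted shapes is present at this height, so the 11.5×25 cube is unchanged — 1 connected region. Overall, the cross-section is a single solid region. The nearest boundary edge runs (0.00, 25.00)→(0.00, 0.00); distance from the point to it = 0.80 mm. The point is inside the cross-section, 0.80 mm from the nearest boundary — within the 1.8 mm shell band (3 × 0.6).

shell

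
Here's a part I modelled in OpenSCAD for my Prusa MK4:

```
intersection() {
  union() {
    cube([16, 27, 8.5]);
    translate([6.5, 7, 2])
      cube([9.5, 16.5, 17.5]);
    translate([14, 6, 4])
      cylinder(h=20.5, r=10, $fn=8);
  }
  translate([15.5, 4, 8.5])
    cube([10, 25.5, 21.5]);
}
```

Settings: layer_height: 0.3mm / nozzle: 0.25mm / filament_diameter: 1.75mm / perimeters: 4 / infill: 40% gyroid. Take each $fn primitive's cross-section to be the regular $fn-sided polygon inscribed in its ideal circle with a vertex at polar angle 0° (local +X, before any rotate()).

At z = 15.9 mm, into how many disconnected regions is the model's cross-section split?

At z = 15.9 mm: the cube is absent (z outside [0, 8.5]); the cube at (6.5, 7) is present — its section is the full 9.5×16.5 rectangle; the cylinder at (14, 6): section is a regular 8-gon, circumradius r=10; Taking the union: the regions partially overlap (shared area 72.84 mm²), so overlapping operands fuse into one piece — 1 connected region; the cube at (15.5, 4) (footprint 10×25.5) is included at this height; Taking the intersection: the 10×25.5 cube at (15.5, 4) partially overlaps the result so far; clipping to the common part keeps 76.46 mm² — 1 connected region. The result has 1 disconnected region.

1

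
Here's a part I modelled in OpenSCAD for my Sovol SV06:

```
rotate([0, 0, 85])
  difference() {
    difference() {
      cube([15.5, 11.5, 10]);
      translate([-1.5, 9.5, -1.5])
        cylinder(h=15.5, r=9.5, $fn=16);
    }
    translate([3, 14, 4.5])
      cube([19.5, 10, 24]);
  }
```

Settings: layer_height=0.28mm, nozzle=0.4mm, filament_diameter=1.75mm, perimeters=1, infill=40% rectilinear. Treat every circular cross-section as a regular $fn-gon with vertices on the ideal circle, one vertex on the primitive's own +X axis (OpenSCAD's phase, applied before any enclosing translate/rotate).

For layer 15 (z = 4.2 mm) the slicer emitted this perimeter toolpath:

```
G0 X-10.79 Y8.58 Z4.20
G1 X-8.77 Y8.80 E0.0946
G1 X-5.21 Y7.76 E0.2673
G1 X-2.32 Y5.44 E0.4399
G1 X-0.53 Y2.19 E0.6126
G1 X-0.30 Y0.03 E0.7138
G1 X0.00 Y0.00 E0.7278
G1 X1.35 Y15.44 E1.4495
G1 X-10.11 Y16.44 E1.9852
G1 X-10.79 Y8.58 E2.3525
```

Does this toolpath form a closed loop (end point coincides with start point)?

Start point (G0): (-10.79, 8.58). End point (last G1): the path returns to the start — closed.

yes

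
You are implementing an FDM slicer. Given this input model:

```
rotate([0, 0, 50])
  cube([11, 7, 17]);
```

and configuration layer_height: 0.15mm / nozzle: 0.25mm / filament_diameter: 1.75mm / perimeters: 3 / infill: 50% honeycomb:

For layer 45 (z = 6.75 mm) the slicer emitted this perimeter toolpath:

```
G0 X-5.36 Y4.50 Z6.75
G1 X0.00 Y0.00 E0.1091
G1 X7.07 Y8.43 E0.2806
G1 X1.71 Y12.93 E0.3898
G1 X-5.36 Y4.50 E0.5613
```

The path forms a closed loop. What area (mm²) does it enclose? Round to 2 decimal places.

77.00 mm²

Apply the shoelace formula to the sequence of (X, Y) vertices; enclosed area = 77.00 mm².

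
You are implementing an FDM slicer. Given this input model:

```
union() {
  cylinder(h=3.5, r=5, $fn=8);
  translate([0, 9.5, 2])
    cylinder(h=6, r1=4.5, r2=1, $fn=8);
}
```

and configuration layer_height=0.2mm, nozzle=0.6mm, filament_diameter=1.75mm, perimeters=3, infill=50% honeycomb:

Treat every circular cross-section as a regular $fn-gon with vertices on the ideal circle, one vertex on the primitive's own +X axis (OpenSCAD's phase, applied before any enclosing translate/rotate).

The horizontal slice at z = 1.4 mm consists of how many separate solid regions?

At z = 1.4 mm: the cylinder: section is a regular 8-gon, circumradius r=5; the cone at (0, 9.5) is not intersected at this z (z outside [2, 8]); Combining (union): only the r=5 cylinder is present, so the union is just that shape — 1 connected region. The result has 1 disconnected region.

1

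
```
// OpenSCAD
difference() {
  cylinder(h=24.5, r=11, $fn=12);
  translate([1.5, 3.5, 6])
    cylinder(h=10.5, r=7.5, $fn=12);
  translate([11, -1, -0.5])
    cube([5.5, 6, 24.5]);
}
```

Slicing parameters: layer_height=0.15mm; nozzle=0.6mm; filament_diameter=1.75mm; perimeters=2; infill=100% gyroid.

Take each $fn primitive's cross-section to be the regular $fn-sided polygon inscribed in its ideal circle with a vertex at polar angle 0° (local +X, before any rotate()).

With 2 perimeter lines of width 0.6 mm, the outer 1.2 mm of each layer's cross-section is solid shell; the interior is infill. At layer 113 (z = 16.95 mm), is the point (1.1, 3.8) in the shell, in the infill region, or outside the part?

infill

At z = 16.95 mm: the r=11 cylinder gives a regular 12-gon of circumradius 11 (constant along its height); the cylinder at (1.5, 3.5) is not intersected at this z (z outside [6, 16.5]); the cube at (11, -1) is present — its section is the full 5.5×6 rectangle; After the difference (first − rest): starting from the r=11 cylinder, the 5.5×6 cube at (11, -1) misses the remaining region (no effect) — 1 connected region. Overall, the cross-section is a single solid region. The nearest boundary edge runs (0.00, 11.00)→(5.50, 9.53); distance from the point to it = 6.67 mm. The point is inside the cross-section and 6.67 mm from the nearest boundary — more than the 1.2 mm shell width (2 × 0.6), so it's in the infill interior.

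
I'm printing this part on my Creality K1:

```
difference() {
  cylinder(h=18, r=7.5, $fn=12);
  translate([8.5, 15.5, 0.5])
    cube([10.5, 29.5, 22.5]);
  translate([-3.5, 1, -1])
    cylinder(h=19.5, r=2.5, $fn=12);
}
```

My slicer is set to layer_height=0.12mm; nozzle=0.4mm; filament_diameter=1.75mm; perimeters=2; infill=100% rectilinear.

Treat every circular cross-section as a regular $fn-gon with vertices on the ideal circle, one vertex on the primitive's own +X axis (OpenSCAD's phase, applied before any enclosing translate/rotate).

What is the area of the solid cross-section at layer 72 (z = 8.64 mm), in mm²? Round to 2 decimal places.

150.00 mm²

At z = 8.64 mm: the cylinder: section is a regular 12-gon, circumradius r=7.5 (area = (12/2)·7.500²·sin(360°/12) = 168.75 mm²); the cube at (8.5, 15.5) is present — its section is the full 10.5×29.5 rectangle (area 309.75 mm²); the r=2.5 cylinder at (-3.5, 1) gives a regular 12-gon of circumradius 2.5 (constant along its height) (area = (12/2)·2.500²·sin(360°/12) = 18.75 mm²); Taking the first minus the rest: starting from the r=7.5 cylinder (168.75 mm²), the 10.5×29.5 cube at (8.5, 15.5) misses the remaining region (no effect); the r=2.5 cylinder at (-3.5, 1) lies wholly inside it (removes its full 18.75 mm² and its 15.53 mm outline becomes a hole wall) — area = 150.00 mm². Overall, the cross-section is one region with 1 hole. Net area = 150.00 mm².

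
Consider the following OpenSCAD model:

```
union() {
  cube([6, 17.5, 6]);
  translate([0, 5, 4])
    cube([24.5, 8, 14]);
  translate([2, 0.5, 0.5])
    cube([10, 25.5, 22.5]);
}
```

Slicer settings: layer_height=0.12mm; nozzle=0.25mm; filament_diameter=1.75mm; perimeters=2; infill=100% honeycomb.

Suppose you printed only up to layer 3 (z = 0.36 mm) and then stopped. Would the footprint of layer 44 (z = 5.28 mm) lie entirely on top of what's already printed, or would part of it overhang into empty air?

Compare the two slices. At z = 0.36: the 6×17.5 cube contributes its full rectangle (area 105.00 mm²); the cube at (0, 5) is absent (z outside [4, 18]); the cube at (2, 0.5) is not intersected at this z (z outside [0.5, 23]); Combining (union): only the 6×17.5 cube is present, so the union is just that shape — area = 105.00 mm². At z = 5.28: the cube (footprint 6×17.5) is included at this height (area 105.00 mm²); the cube at (0, 5) (footprint 24.5×8) is included at this height (area 196.00 mm²); the 10×25.5 cube at (2, 0.5) contributes its full rectangle (area 255.00 mm²); Merging all regions: the regions partially overlap — summed areas 556.00 mm² minus the doubly-counted overlap 164.00 mm² gives 392.00 mm² — area = 392.00 mm². Checking containment: at z = 5.28 the cross-section extends beyond the z = 0.36 cross-section by about 287.00 mm².

part overhangs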